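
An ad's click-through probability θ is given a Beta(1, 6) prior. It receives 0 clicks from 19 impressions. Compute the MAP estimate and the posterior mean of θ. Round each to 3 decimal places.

MAP = 0.000, posterior mean = 0.038

Posterior: Beta(1+0, 6+19) = Beta(1, 25).
Since α = 1 ≤ 1 and β > 1, the Beta density is monotone decreasing on [0,1]; the mode is at 0.
Mean = 1/(1+25) = 0.038.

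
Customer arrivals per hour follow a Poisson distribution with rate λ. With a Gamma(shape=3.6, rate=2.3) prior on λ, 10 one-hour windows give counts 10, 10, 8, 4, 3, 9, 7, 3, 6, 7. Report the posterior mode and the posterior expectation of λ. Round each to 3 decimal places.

MAP = 5.659, posterior mean = 5.740

Σ counts = 67. Posterior: Gamma(shape = 3.6+67 = 70.6, rate = 2.3+10 = 12.3).
Mode = (α−1)/β = 69.6/12.3 = 5.659.
Mean = α/β = 70.6/12.3 = 5.740.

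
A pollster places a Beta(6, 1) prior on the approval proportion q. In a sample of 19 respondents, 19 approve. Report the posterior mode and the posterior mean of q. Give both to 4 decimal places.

Posterior: Beta(6+19, 1+0) = Beta(25, 1).
Since β = 1 ≤ 1 and α > 1, the Beta density is monotone increasing on [0,1]; the mode is at 1.
Mean = 25/(25+1) = 0.9615.

MAP = 1.0000; posterior mean = 0.9615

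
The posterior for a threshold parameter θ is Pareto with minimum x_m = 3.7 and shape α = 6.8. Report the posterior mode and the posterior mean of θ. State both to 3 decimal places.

The Pareto density is strictly decreasing on [x_m, ∞), so the mode is x_m = 3.700.
Mean = α·x_m/(α−1) = 6.8·3.7/5.8 = 4.338.

MAP = 3.700; posterior mean = 4.338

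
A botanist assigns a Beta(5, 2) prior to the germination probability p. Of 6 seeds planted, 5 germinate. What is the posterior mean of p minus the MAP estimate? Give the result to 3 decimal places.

-0.049

Posterior: Beta(5+5, 2+1) = Beta(10, 3).
Mode = (10−1)/(10+3−2) = 9/11 = 0.818.
Mean = 10/(10+3) = 10/13 = 0.769.
Difference = 0.769 − 0.818 = -0.049.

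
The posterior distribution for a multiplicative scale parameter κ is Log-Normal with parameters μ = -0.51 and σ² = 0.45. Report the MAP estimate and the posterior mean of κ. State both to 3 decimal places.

Mode = exp(μ − σ²) = exp(-0.96) = 0.383.
Mean = exp(μ + σ²/2) = exp(-0.285) = 0.752.
The mean is pulled above the mode by the posterior's right skew.

MAP = 0.383, posterior mean = 0.752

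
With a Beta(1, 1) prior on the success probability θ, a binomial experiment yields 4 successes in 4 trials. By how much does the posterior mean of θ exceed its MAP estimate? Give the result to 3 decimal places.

Posterior: Beta(1+4, 1+0) = Beta(5, 1).
Since β = 1 ≤ 1 and α > 1, the Beta density is monotone increasing on [0,1]; the mode is at 1.
Mean = 5/(5+1) = 0.833.
Difference = 0.833 − 1.000 = -0.167.
The posterior is left-skewed, so the mode exceeds the mean.

-0.167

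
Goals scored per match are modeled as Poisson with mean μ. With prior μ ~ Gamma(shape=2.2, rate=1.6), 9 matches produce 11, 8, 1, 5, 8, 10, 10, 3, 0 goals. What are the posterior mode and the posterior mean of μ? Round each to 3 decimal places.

Σ counts = 56. Posterior: Gamma(shape = 2.2+56 = 58.2, rate = 1.6+9 = 10.6).
Mode = (α−1)/β = 57.2/10.6 = 5.396.
Mean = α/β = 58.2/10.6 = 5.491.

posterior mode = 5.396, posterior mean = 5.491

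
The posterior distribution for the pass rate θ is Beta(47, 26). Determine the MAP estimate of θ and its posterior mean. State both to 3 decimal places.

Mode = (47−1)/(47+26−2) = 46/71 = 0.648.
Mean = 47/(47+26) = 47/73 = 0.644.

MAP: 0.648. Posterior mean: 0.644.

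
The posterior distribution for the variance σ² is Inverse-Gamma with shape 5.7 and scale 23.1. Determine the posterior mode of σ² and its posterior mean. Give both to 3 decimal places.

MAP = 3.448, posterior mean = 4.915

Mode = β/(α+1) = 23.1/6.7 = 3.448.
Mean = β/(α−1) = 23.1/4.7 = 4.915.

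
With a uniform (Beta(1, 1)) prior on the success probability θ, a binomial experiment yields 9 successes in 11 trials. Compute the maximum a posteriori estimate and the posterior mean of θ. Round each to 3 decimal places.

θ_MAP = 0.818, E[θ|data] = 0.769

Posterior: Beta(1+9, 1+2) = Beta(10, 3).
Mode = (10−1)/(10+3−2) = 9/11 = 0.818.
Mean = 10/(10+3) = 10/13 = 0.769.
Left-skewed posterior ⇒ mean < mode.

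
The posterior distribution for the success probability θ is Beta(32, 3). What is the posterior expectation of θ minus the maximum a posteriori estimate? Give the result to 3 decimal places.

Mode = (32−1)/(32+3−2) = 31/33 = 0.939.
Mean = 32/(32+3) = 32/35 = 0.914.
Difference = 0.914 − 0.939 = -0.025.

-0.025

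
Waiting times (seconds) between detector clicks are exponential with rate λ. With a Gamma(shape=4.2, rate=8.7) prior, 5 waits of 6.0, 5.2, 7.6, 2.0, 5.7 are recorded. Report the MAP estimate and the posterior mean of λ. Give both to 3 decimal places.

MAP: 0.233. Posterior mean: 0.261.

Σ times = 26.5. Posterior: Gamma(shape = 4.2+5 = 9.2, rate = 8.7+26.5 = 35.2).
Mode = (α−1)/β = 8.2/35.2 = 0.233.
Mean = α/β = 9.2/35.2 = 0.261.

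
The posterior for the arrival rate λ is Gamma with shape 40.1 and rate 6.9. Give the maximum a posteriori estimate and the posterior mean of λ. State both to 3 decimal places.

MAP = 5.667; posterior mean = 5.812

Mode = (α−1)/β = 39.1/6.9 = 5.667.
Mean = α/β = 40.1/6.9 = 5.812.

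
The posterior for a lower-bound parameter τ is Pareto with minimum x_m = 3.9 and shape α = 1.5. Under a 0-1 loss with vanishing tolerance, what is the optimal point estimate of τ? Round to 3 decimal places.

The Pareto density is strictly decreasing on [x_m, ∞), so the mode is x_m = 3.900.
Mean = α·x_m/(α−1) = 1.5·3.9/0.5 = 11.700.
This is the posterior mode — the MAP estimate.

3.900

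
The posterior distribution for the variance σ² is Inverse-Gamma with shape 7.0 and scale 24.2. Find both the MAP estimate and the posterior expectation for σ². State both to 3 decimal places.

MAP estimate = 3.025, posterior expectation = 4.033

Mode = β/(α+1) = 24.2/8.0 = 3.025.
Mean = β/(α−1) = 24.2/6.0 = 4.033.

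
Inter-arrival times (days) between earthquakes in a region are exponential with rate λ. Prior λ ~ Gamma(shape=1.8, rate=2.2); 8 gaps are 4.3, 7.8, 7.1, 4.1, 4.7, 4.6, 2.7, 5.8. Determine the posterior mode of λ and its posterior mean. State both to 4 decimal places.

λ_MAP = 0.2032, E[λ|data] = 0.2263

Σ times = 41.1. Posterior: Gamma(shape = 1.8+8 = 9.8, rate = 2.2+41.1 = 43.3).
Mode = (α−1)/β = 8.8/43.3 = 0.2032.
Mean = α/β = 9.8/43.3 = 0.2263.
Right-skewed posterior ⇒ mode < mean.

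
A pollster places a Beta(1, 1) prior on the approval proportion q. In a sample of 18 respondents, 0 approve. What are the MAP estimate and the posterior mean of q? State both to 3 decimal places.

Posterior: Beta(1+0, 1+18) = Beta(1, 19).
Since α = 1 ≤ 1 and β > 1, the Beta density is monotone decreasing on [0,1]; the mode is at 0.
Mean = 1/(1+19) = 0.050.

q_MAP = 0.000, E[q|data] = 0.050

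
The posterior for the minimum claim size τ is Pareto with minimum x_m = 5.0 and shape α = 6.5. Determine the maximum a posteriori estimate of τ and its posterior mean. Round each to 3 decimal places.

The Pareto density is strictly decreasing on [x_m, ∞), so the mode is x_m = 5.000.
Mean = α·x_m/(α−1) = 6.5·5.0/5.5 = 5.909.

MAP = 5.000; posterior mean = 5.909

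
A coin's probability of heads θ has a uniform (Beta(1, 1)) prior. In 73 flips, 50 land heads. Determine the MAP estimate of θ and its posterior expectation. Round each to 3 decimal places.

MAP = 0.685; posterior mean = 0.680

Posterior: Beta(1+50, 1+23) = Beta(51, 24).
Mode = (51−1)/(51+24−2) = 50/73 = 0.685.
With a flat prior the MAP equals the MLE, 50/73.
Mean = 51/(51+24) = 51/75 = 0.680.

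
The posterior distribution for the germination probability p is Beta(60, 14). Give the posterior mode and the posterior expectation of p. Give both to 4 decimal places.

Mode = (60−1)/(60+14−2) = 59/72 = 0.8194.
Mean = 60/(60+14) = 60/74 = 0.8108.
The posterior is left-skewed, so the mode exceeds the mean.

p_MAP = 0.8194, E[p|data] = 0.8108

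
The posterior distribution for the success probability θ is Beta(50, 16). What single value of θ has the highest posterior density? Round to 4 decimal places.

Mode = (50−1)/(50+16−2) = 49/64 = 0.7656.
Mean = 50/(50+16) = 50/66 = 0.7576.
This is the posterior mode — the MAP estimate.

0.7656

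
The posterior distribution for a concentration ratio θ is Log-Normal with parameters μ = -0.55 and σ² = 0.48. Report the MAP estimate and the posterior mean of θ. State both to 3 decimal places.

θ_MAP = 0.357, E[θ|data] = 0.733

Mode = exp(μ − σ²) = exp(-1.03) = 0.357.
Mean = exp(μ + σ²/2) = exp(-0.310) = 0.733.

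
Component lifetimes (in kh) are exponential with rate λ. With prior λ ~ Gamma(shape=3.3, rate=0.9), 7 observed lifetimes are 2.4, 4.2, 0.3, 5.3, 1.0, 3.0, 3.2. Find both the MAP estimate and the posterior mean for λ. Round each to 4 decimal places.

Σ times = 19.4. Posterior: Gamma(shape = 3.3+7 = 10.3, rate = 0.9+19.4 = 20.3).
Mode = (α−1)/β = 9.3/20.3 = 0.4581.
Mean = α/β = 10.3/20.3 = 0.5074.
Mean > mode: the posterior has a right tail.

MAP = 0.4581; posterior mean = 0.5074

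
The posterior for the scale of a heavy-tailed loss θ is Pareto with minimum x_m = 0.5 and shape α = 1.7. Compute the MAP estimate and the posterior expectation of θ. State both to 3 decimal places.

MAP: 0.500. Posterior mean: 1.214.

The Pareto density is strictly decreasing on [x_m, ∞), so the mode is x_m = 0.500.
Mean = α·x_m/(α−1) = 1.7·0.5/0.7 = 1.214.
The posterior is right-skewed, so the mean exceeds the mode.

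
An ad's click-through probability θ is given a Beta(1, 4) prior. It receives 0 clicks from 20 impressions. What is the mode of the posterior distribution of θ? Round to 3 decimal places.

Posterior: Beta(1+0, 4+20) = Beta(1, 24).
Since α = 1 ≤ 1 and β > 1, the Beta density is monotone decreasing on [0,1]; the mode is at 0.
Mean = 1/(1+24) = 0.040.
This is the posterior mode — the MAP estimate.

0.000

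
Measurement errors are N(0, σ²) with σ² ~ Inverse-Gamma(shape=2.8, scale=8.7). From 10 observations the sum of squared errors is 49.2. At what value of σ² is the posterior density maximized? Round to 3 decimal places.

3.784

Posterior: Inverse-Gamma(shape = 2.8+10/2 = 7.8, scale = 8.7+49.2/2 = 33.3).
Mode = β/(α+1) = 33.3/8.8 = 3.784.
Mean = β/(α−1) = 33.3/6.8 = 4.897.
This is the posterior mode — the MAP estimate.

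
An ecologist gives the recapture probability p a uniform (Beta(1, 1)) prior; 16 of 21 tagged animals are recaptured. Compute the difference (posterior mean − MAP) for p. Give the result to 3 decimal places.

-0.023

Posterior: Beta(1+16, 1+5) = Beta(17, 6).
Mode = (17−1)/(17+6−2) = 16/21 = 0.762.
With a flat prior the MAP equals the MLE, 16/21.
Mean = 17/(17+6) = 17/23 = 0.739.
Difference = 0.739 − 0.762 = -0.023.
The mean is pulled below the mode by the posterior's left skew.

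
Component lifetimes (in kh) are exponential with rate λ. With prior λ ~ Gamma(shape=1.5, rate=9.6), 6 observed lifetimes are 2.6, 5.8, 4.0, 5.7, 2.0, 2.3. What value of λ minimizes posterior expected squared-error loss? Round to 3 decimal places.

0.234

Σ times = 22.4. Posterior: Gamma(shape = 1.5+6 = 7.5, rate = 9.6+22.4 = 32.0).
Mode = (α−1)/β = 6.5/32.0 = 0.203.
Mean = α/β = 7.5/32.0 = 0.234.
Squared-error loss ⇒ the optimal estimator is the posterior mean.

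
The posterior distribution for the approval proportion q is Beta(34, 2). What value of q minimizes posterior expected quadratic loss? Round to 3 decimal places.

Mode = (34−1)/(34+2−2) = 33/34 = 0.971.
Mean = 34/(34+2) = 34/36 = 0.944.
Quadratic loss ⇒ the optimal estimator is the posterior mean.

0.944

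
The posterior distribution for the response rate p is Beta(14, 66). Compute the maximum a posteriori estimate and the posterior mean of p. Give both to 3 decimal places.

MAP = 0.167, posterior mean = 0.175

Mode = (14−1)/(14+66−2) = 13/78 = 0.167.
Mean = 14/(14+66) = 14/80 = 0.175.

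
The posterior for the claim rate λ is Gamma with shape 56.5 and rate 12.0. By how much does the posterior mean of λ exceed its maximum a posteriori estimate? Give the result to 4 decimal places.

Mode = (α−1)/β = 55.5/12.0 = 4.6250.
Mean = α/β = 56.5/12.0 = 4.7083.
Difference = 4.7083 − 4.6250 = 0.0833.

0.0833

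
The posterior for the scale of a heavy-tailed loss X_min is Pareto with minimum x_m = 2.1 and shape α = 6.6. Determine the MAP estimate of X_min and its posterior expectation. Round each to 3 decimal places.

The Pareto density is strictly decreasing on [x_m, ∞), so the mode is x_m = 2.100.
Mean = α·x_m/(α−1) = 6.6·2.1/5.6 = 2.475.
The mean is pulled above the mode by the posterior's right skew.

MAP = 2.100, posterior mean = 2.475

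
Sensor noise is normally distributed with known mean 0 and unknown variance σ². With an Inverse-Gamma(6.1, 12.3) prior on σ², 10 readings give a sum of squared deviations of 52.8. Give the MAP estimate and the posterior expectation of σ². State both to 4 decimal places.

MAP = 3.1983, posterior mean = 3.8317

Posterior: Inverse-Gamma(shape = 6.1+10/2 = 11.1, scale = 12.3+52.8/2 = 38.7).
Mode = β/(α+1) = 38.7/12.1 = 3.1983.
Mean = β/(α−1) = 38.7/10.1 = 3.8317.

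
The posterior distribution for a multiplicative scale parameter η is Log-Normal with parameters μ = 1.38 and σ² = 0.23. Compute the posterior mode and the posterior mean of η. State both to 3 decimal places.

Mode = exp(μ − σ²) = exp(1.15) = 3.158.
Mean = exp(μ + σ²/2) = exp(1.495) = 4.459.

MAP: 3.158. Posterior mean: 4.459.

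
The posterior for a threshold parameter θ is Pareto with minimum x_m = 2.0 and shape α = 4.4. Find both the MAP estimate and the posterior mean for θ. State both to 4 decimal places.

The Pareto density is strictly decreasing on [x_m, ∞), so the mode is x_m = 2.0000.
Mean = α·x_m/(α−1) = 4.4·2.0/3.4 = 2.5882.

MAP: 2.0000. Posterior mean: 2.5882.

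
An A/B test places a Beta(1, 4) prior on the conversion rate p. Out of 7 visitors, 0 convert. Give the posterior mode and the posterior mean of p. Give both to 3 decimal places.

Posterior: Beta(1+0, 4+7) = Beta(1, 11).
Since α = 1 ≤ 1 and β > 1, the Beta density is monotone decreasing on [0,1]; the mode is at 0.
Mean = 1/(1+11) = 0.083.
The mean is pulled above the mode by the posterior's right skew.

MAP = 0.000, posterior mean = 0.083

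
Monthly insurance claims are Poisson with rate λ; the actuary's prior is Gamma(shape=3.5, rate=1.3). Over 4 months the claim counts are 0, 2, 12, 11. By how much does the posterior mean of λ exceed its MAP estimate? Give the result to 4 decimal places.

0.1887

Σ counts = 25. Posterior: Gamma(shape = 3.5+25 = 28.5, rate = 1.3+4 = 5.3).
Mode = (α−1)/β = 27.5/5.3 = 5.1887.
Mean = α/β = 28.5/5.3 = 5.3774.
Difference = 5.3774 − 5.1887 = 0.1887.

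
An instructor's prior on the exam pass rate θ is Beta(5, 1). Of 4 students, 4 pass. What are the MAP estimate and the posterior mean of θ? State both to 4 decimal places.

MAP estimate = 1.0000, posterior mean = 0.9000

Posterior: Beta(5+4, 1+0) = Beta(9, 1).
Since β = 1 ≤ 1 and α > 1, the Beta density is monotone increasing on [0,1]; the mode is at 1.
Mean = 9/(9+1) = 0.9000.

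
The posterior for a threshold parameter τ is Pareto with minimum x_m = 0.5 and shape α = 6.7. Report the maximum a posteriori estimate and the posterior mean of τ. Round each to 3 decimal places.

The Pareto density is strictly decreasing on [x_m, ∞), so the mode is x_m = 0.500.
Mean = α·x_m/(α−1) = 6.7·0.5/5.7 = 0.588.

τ_MAP = 0.500, E[τ|data] = 0.588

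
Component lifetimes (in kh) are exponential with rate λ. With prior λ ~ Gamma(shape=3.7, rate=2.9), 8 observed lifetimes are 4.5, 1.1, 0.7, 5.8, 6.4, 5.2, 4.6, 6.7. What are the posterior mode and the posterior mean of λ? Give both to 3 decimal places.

MAP = 0.282, posterior mean = 0.309

Σ times = 35.0. Posterior: Gamma(shape = 3.7+8 = 11.7, rate = 2.9+35.0 = 37.9).
Mode = (α−1)/β = 10.7/37.9 = 0.282.
Mean = α/β = 11.7/37.9 = 0.309.
Mean > mode: the posterior has a right tail.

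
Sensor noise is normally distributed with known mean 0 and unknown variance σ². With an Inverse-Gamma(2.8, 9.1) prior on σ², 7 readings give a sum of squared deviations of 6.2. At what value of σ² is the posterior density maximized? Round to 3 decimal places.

Posterior: Inverse-Gamma(shape = 2.8+7/2 = 6.3, scale = 9.1+6.2/2 = 12.2).
Mode = β/(α+1) = 12.2/7.3 = 1.671.
Mean = β/(α−1) = 12.2/5.3 = 2.302.
This is the posterior mode — the MAP estimate.

1.671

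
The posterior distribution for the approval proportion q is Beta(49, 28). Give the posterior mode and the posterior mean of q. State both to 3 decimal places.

Mode = (49−1)/(49+28−2) = 48/75 = 0.640.
Mean = 49/(49+28) = 49/77 = 0.636.
Left-skewed posterior ⇒ mean < mode.

MAP = 0.640, posterior mean = 0.636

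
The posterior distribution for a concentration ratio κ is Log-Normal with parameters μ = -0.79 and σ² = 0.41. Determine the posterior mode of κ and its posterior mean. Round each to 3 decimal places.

Mode = exp(μ − σ²) = exp(-1.20) = 0.301.
Mean = exp(μ + σ²/2) = exp(-0.585) = 0.557.

posterior mode = 0.301, posterior mean = 0.557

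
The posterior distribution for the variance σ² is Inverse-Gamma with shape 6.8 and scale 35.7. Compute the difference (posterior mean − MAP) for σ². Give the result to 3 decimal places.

Mode = β/(α+1) = 35.7/7.8 = 4.577.
Mean = β/(α−1) = 35.7/5.8 = 6.155.
Difference = 6.155 − 4.577 = 1.578.
The posterior is right-skewed, so the mean exceeds the mode.

1.578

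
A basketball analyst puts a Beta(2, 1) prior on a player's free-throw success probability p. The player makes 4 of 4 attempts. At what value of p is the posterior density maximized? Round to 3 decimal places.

1.000

Posterior: Beta(2+4, 1+0) = Beta(6, 1).
Since β = 1 ≤ 1 and α > 1, the Beta density is monotone increasing on [0,1]; the mode is at 1.
Mean = 6/(6+1) = 0.857.
This is the posterior mode — the MAP estimate.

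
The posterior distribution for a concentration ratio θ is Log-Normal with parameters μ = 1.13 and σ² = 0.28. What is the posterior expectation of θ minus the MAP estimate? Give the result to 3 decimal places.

1.221

Mode = exp(μ − σ²) = exp(0.85) = 2.340.
Mean = exp(μ + σ²/2) = exp(1.270) = 3.561.
Difference = 3.561 − 2.340 = 1.221.
Right-skewed posterior ⇒ mode < mean.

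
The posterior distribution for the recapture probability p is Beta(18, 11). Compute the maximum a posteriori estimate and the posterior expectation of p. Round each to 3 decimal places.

p_MAP = 0.630, E[p|data] = 0.621

Mode = (18−1)/(18+11−2) = 17/27 = 0.630.
Mean = 18/(18+11) = 18/29 = 0.621.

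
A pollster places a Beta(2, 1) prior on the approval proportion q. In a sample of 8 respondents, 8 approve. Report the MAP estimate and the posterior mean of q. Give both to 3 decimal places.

MAP estimate = 1.000, posterior mean = 0.909

Posterior: Beta(2+8, 1+0) = Beta(10, 1).
Since β = 1 ≤ 1 and α > 1, the Beta density is monotone increasing on [0,1]; the mode is at 1.
Mean = 10/(10+1) = 0.909.
Left-skewed posterior ⇒ mean < mode.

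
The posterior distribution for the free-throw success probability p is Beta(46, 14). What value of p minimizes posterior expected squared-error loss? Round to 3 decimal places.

Mode = (46−1)/(46+14−2) = 45/58 = 0.776.
Mean = 46/(46+14) = 46/60 = 0.767.
Squared-error loss ⇒ the optimal estimator is the posterior mean.

0.767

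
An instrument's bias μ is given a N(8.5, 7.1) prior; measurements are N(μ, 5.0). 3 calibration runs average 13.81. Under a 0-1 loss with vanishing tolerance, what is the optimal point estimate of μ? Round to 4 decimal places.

12.8005

Posterior for μ is Normal. Precision-weighted mean: (1/7.1·8.5 + 3/5.0·13.81) / (1/7.1 + 3/5.0) = 12.8005.
A Normal posterior is symmetric, so mode = mean.
This is the posterior mode — the MAP estimate.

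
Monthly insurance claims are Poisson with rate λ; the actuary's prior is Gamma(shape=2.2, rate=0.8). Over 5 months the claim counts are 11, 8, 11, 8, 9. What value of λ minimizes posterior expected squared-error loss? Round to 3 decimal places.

Σ counts = 47. Posterior: Gamma(shape = 2.2+47 = 49.2, rate = 0.8+5 = 5.8).
Mode = (α−1)/β = 48.2/5.8 = 8.310.
Mean = α/β = 49.2/5.8 = 8.483.
Squared-error loss ⇒ the optimal estimator is the posterior mean.

8.483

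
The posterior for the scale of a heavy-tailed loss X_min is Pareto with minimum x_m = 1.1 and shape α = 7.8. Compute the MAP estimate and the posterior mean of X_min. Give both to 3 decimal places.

MAP: 1.100. Posterior mean: 1.262.

The Pareto density is strictly decreasing on [x_m, ∞), so the mode is x_m = 1.100.
Mean = α·x_m/(α−1) = 7.8·1.1/6.8 = 1.262.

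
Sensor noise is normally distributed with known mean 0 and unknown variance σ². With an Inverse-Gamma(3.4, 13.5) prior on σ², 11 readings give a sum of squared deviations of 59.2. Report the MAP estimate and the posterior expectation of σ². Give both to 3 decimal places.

σ²_MAP = 4.354, E[σ²|data] = 5.456

Posterior: Inverse-Gamma(shape = 3.4+11/2 = 8.9, scale = 13.5+59.2/2 = 43.1).
Mode = β/(α+1) = 43.1/9.9 = 4.354.
Mean = β/(α−1) = 43.1/7.9 = 5.456.
The posterior is right-skewed, so the mean exceeds the mode.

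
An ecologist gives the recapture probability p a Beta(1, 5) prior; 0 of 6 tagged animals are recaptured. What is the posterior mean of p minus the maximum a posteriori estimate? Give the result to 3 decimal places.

Posterior: Beta(1+0, 5+6) = Beta(1, 11).
Since α = 1 ≤ 1 and β > 1, the Beta density is monotone decreasing on [0,1]; the mode is at 0.
Mean = 1/(1+11) = 0.083.
Difference = 0.083 − 0.000 = 0.083.

0.083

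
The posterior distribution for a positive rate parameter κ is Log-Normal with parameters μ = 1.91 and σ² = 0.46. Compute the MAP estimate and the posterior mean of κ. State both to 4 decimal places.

κ_MAP = 4.2631, E[κ|data] = 8.4994

Mode = exp(μ − σ²) = exp(1.45) = 4.2631.
Mean = exp(μ + σ²/2) = exp(2.140) = 8.4994.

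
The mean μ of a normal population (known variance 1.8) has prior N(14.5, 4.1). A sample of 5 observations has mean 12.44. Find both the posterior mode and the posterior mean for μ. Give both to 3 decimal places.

MAP = 12.606, posterior mean = 12.606

Posterior for μ is Normal. Precision-weighted mean: (1/4.1·14.5 + 5/1.8·12.44) / (1/4.1 + 5/1.8) = 12.606.
A Normal posterior is symmetric, so mode = mean.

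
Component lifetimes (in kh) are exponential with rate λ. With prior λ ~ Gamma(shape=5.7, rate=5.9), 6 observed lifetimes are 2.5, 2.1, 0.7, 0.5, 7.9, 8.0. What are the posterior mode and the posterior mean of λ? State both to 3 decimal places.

posterior mode = 0.388, posterior mean = 0.424

Σ times = 21.7. Posterior: Gamma(shape = 5.7+6 = 11.7, rate = 5.9+21.7 = 27.6).
Mode = (α−1)/β = 10.7/27.6 = 0.388.
Mean = α/β = 11.7/27.6 = 0.424.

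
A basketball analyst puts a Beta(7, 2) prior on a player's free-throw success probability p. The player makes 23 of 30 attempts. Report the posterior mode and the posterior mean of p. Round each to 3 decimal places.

p_MAP = 0.784, E[p|data] = 0.769

Posterior: Beta(7+23, 2+7) = Beta(30, 9).
Mode = (30−1)/(30+9−2) = 29/37 = 0.784.
Mean = 30/(30+9) = 30/39 = 0.769.
The mean is pulled below the mode by the posterior's left skew.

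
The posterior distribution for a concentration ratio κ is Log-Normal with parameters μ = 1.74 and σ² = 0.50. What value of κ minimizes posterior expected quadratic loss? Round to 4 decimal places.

7.3155

Mode = exp(μ − σ²) = exp(1.24) = 3.4556.
Mean = exp(μ + σ²/2) = exp(1.990) = 7.3155.
Quadratic loss ⇒ the optimal estimator is the posterior mean.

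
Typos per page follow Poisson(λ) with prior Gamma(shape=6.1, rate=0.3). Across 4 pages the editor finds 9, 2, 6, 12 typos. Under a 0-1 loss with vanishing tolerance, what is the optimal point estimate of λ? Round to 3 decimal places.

Σ counts = 29. Posterior: Gamma(shape = 6.1+29 = 35.1, rate = 0.3+4 = 4.3).
Mode = (α−1)/β = 34.1/4.3 = 7.930.
Mean = α/β = 35.1/4.3 = 8.163.
This is the posterior mode — the MAP estimate.

7.930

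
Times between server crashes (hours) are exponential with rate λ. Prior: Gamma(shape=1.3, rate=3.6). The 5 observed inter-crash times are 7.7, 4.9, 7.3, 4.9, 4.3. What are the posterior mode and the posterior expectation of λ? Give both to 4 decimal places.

Σ times = 29.1. Posterior: Gamma(shape = 1.3+5 = 6.3, rate = 3.6+29.1 = 32.7).
Mode = (α−1)/β = 5.3/32.7 = 0.1621.
Mean = α/β = 6.3/32.7 = 0.1927.

posterior mode = 0.1621, posterior expectation = 0.1927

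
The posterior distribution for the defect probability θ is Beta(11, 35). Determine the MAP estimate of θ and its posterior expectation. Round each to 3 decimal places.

Mode = (11−1)/(11+35−2) = 10/44 = 0.227.
Mean = 11/(11+35) = 11/46 = 0.239.
The posterior is right-skewed, so the mean exceeds the mode.

MAP = 0.227; posterior mean = 0.239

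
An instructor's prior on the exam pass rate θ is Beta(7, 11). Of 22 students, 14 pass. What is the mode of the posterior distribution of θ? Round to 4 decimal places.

0.5263

Posterior: Beta(7+14, 11+8) = Beta(21, 19).
Mode = (21−1)/(21+19−2) = 20/38 = 0.5263.
Mean = 21/(21+19) = 21/40 = 0.5250.
This is the posterior mode — the MAP estimate.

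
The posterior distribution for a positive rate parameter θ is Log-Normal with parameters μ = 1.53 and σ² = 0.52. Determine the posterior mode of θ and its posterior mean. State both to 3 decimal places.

Mode = exp(μ − σ²) = exp(1.01) = 2.746.
Mean = exp(μ + σ²/2) = exp(1.790) = 5.989.

θ_MAP = 2.746, E[θ|data] = 5.989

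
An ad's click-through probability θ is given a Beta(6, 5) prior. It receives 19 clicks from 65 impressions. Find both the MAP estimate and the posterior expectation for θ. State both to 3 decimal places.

MAP = 0.324, posterior mean = 0.329

Posterior: Beta(6+19, 5+46) = Beta(25, 51).
Mode = (25−1)/(25+51−2) = 24/74 = 0.324.
Mean = 25/(25+51) = 25/76 = 0.329.
Mean > mode: the posterior has a right tail.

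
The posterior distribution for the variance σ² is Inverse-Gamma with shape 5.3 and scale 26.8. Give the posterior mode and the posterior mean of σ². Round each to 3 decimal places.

Mode = β/(α+1) = 26.8/6.3 = 4.254.
Mean = β/(α−1) = 26.8/4.3 = 6.233.

MAP = 4.254; posterior mean = 6.233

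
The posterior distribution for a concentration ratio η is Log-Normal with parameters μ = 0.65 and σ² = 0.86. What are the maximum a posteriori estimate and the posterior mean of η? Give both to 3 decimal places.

MAP = 0.811, posterior mean = 2.945

Mode = exp(μ − σ²) = exp(-0.21) = 0.811.
Mean = exp(μ + σ²/2) = exp(1.080) = 2.945.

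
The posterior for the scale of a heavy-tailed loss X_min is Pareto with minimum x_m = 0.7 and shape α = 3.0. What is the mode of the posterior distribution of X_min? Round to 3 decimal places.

0.700

The Pareto density is strictly decreasing on [x_m, ∞), so the mode is x_m = 0.700.
Mean = α·x_m/(α−1) = 3.0·0.7/2.0 = 1.050.
This is the posterior mode — the MAP estimate.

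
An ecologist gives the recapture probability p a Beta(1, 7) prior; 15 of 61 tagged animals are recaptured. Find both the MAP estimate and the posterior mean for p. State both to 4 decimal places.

Posterior: Beta(1+15, 7+46) = Beta(16, 53).
Mode = (16−1)/(16+53−2) = 15/67 = 0.2239.
Mean = 16/(16+53) = 16/69 = 0.2319.

MAP = 0.2239, posterior mean = 0.2319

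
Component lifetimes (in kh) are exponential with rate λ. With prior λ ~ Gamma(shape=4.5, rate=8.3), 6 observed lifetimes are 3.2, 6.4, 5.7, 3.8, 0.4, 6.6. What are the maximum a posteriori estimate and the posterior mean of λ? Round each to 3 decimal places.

Σ times = 26.1. Posterior: Gamma(shape = 4.5+6 = 10.5, rate = 8.3+26.1 = 34.4).
Mode = (α−1)/β = 9.5/34.4 = 0.276.
Mean = α/β = 10.5/34.4 = 0.305.

MAP = 0.276; posterior mean = 0.305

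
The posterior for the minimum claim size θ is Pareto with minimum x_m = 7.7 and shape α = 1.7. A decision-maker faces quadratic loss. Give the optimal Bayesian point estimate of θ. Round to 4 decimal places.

The Pareto density is strictly decreasing on [x_m, ∞), so the mode is x_m = 7.7000.
Mean = α·x_m/(α−1) = 1.7·7.7/0.7 = 18.7000.
Quadratic loss ⇒ the optimal estimator is the posterior mean.

18.7000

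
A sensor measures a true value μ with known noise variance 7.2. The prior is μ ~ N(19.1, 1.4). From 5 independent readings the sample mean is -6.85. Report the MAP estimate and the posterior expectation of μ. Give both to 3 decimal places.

MAP: 6.308. Posterior mean: 6.308.

Posterior for μ is Normal. Precision-weighted mean: (1/1.4·19.1 + 5/7.2·-6.85) / (1/1.4 + 5/7.2) = 6.308.
A Normal posterior is symmetric, so mode = mean.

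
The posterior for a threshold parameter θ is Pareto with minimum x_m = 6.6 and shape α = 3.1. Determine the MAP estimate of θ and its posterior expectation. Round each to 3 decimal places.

MAP estimate = 6.600, posterior expectation = 9.743

The Pareto density is strictly decreasing on [x_m, ∞), so the mode is x_m = 6.600.
Mean = α·x_m/(α−1) = 3.1·6.6/2.1 = 9.743.
Mean > mode: the posterior has a right tail.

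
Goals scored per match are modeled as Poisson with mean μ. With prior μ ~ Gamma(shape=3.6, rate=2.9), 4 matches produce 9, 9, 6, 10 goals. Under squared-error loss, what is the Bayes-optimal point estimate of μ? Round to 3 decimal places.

5.449

Σ counts = 34. Posterior: Gamma(shape = 3.6+34 = 37.6, rate = 2.9+4 = 6.9).
Mode = (α−1)/β = 36.6/6.9 = 5.304.
Mean = α/β = 37.6/6.9 = 5.449.
Squared-error loss ⇒ the optimal estimator is the posterior mean.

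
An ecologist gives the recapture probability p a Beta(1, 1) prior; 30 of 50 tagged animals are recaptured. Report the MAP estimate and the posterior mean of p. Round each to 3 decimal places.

MAP = 0.600, posterior mean = 0.596

Posterior: Beta(1+30, 1+20) = Beta(31, 21).
Mode = (31−1)/(31+21−2) = 30/50 = 0.600.
With a flat prior the MAP equals the MLE, 30/50.
Mean = 31/(31+21) = 31/52 = 0.596.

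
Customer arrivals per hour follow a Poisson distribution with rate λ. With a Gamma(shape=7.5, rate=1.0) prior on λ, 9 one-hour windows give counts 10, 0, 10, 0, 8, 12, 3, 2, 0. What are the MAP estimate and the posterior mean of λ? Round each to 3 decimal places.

MAP = 5.150; posterior mean = 5.250

Σ counts = 45. Posterior: Gamma(shape = 7.5+45 = 52.5, rate = 1.0+9 = 10.0).
Mode = (α−1)/β = 51.5/10.0 = 5.150.
Mean = α/β = 52.5/10.0 = 5.250.
Mean > mode: the posterior has a right tail.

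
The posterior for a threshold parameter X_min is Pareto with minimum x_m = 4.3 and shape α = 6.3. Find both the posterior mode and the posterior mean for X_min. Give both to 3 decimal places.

MAP: 4.300. Posterior mean: 5.111.

The Pareto density is strictly decreasing on [x_m, ∞), so the mode is x_m = 4.300.
Mean = α·x_m/(α−1) = 6.3·4.3/5.3 = 5.111.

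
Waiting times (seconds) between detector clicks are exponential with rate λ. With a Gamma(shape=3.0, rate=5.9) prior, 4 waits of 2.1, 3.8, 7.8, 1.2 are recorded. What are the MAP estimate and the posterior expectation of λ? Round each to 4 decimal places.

MAP = 0.2885; posterior mean = 0.3365

Σ times = 14.9. Posterior: Gamma(shape = 3.0+4 = 7.0, rate = 5.9+14.9 = 20.8).
Mode = (α−1)/β = 6.0/20.8 = 0.2885.
Mean = α/β = 7.0/20.8 = 0.3365.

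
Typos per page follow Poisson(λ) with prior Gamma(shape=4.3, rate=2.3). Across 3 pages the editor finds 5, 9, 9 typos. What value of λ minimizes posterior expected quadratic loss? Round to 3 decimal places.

5.151

Σ counts = 23. Posterior: Gamma(shape = 4.3+23 = 27.3, rate = 2.3+3 = 5.3).
Mode = (α−1)/β = 26.3/5.3 = 4.962.
Mean = α/β = 27.3/5.3 = 5.151.
Quadratic loss ⇒ the optimal estimator is the posterior mean.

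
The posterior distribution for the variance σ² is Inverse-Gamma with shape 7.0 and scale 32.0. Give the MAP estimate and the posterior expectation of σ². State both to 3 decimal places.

Mode = β/(α+1) = 32.0/8.0 = 4.000.
Mean = β/(α−1) = 32.0/6.0 = 5.333.

MAP: 4.000. Posterior mean: 5.333.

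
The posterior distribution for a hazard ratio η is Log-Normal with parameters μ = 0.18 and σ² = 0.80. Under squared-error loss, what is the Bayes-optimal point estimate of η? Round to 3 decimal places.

1.786

Mode = exp(μ − σ²) = exp(-0.62) = 0.538.
Mean = exp(μ + σ²/2) = exp(0.580) = 1.786.
Squared-error loss ⇒ the optimal estimator is the posterior mean.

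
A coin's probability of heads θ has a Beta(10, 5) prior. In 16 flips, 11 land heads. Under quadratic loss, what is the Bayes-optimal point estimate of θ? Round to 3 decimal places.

0.677

Posterior: Beta(10+11, 5+5) = Beta(21, 10).
Mode = (21−1)/(21+10−2) = 20/29 = 0.690.
Mean = 21/(21+10) = 21/31 = 0.677.
Quadratic loss ⇒ the optimal estimator is the posterior mean.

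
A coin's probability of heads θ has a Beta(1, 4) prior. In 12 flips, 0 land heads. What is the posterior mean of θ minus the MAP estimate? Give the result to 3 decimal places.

0.059

Posterior: Beta(1+0, 4+12) = Beta(1, 16).
Since α = 1 ≤ 1 and β > 1, the Beta density is monotone decreasing on [0,1]; the mode is at 0.
Mean = 1/(1+16) = 0.059.
Difference = 0.059 − 0.000 = 0.059.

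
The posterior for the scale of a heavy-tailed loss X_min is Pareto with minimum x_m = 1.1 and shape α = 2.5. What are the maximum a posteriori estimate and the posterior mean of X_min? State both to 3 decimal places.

X_min_MAP = 1.100, E[X_min|data] = 1.833

The Pareto density is strictly decreasing on [x_m, ∞), so the mode is x_m = 1.100.
Mean = α·x_m/(α−1) = 2.5·1.1/1.5 = 1.833.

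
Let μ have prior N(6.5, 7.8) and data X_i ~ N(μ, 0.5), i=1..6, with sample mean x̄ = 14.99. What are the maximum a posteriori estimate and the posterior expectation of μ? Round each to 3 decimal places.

maximum a posteriori estimate = 14.900, posterior expectation = 14.900

Posterior for μ is Normal. Precision-weighted mean: (1/7.8·6.5 + 6/0.5·14.99) / (1/7.8 + 6/0.5) = 14.900.
A Normal posterior is symmetric, so mode = mean.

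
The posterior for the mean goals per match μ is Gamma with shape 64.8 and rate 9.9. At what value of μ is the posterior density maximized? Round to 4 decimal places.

6.4444

Mode = (α−1)/β = 63.8/9.9 = 6.4444.
Mean = α/β = 64.8/9.9 = 6.5455.
This is the posterior mode — the MAP estimate.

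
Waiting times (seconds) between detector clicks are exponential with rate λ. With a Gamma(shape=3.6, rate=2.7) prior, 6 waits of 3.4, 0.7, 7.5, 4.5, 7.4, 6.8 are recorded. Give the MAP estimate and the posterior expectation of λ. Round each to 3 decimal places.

MAP: 0.261. Posterior mean: 0.291.

Σ times = 30.3. Posterior: Gamma(shape = 3.6+6 = 9.6, rate = 2.7+30.3 = 33.0).
Mode = (α−1)/β = 8.6/33.0 = 0.261.
Mean = α/β = 9.6/33.0 = 0.291.
Mean > mode: the posterior has a right tail.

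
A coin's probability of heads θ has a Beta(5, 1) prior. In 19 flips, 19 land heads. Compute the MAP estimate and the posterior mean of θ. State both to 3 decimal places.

Posterior: Beta(5+19, 1+0) = Beta(24, 1).
Since β = 1 ≤ 1 and α > 1, the Beta density is monotone increasing on [0,1]; the mode is at 1.
Mean = 24/(24+1) = 0.960.
The mean is pulled below the mode by the posterior's left skew.

MAP = 1.000; posterior mean = 0.960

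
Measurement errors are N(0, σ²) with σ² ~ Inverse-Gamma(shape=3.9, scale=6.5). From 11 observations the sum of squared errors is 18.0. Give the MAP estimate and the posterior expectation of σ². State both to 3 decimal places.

MAP: 1.490. Posterior mean: 1.845.

Posterior: Inverse-Gamma(shape = 3.9+11/2 = 9.4, scale = 6.5+18.0/2 = 15.5).
Mode = β/(α+1) = 15.5/10.4 = 1.490.
Mean = β/(α−1) = 15.5/8.4 = 1.845.
The posterior is right-skewed, so the mean exceeds the mode.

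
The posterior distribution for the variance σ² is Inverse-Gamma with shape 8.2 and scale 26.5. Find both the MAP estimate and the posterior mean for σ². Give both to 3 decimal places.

MAP = 2.880, posterior mean = 3.681

Mode = β/(α+1) = 26.5/9.2 = 2.880.
Mean = β/(α−1) = 26.5/7.2 = 3.681.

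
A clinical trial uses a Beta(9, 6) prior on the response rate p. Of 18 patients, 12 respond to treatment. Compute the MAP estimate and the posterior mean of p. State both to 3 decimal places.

Posterior: Beta(9+12, 6+6) = Beta(21, 12).
Mode = (21−1)/(21+12−2) = 20/31 = 0.645.
Mean = 21/(21+12) = 21/33 = 0.636.

MAP estimate = 0.645, posterior mean = 0.636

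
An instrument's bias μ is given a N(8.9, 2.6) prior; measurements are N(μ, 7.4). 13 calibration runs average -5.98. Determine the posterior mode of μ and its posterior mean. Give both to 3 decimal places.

Posterior for μ is Normal. Precision-weighted mean: (1/2.6·8.9 + 13/7.4·-5.98) / (1/2.6 + 13/7.4) = -3.307.
A Normal posterior is symmetric, so mode = mean.

MAP: -3.307. Posterior mean: -3.307.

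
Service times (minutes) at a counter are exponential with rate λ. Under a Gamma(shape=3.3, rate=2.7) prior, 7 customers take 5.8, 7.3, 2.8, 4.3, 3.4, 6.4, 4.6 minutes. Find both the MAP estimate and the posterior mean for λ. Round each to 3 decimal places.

MAP = 0.249; posterior mean = 0.276

Σ times = 34.6. Posterior: Gamma(shape = 3.3+7 = 10.3, rate = 2.7+34.6 = 37.3).
Mode = (α−1)/β = 9.3/37.3 = 0.249.
Mean = α/β = 10.3/37.3 = 0.276.
Mean > mode: the posterior has a right tail.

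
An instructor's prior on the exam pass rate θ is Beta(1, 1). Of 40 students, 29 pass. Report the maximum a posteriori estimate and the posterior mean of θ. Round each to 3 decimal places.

maximum a posteriori estimate = 0.725, posterior mean = 0.714

Posterior: Beta(1+29, 1+11) = Beta(30, 12).
Mode = (30−1)/(30+12−2) = 29/40 = 0.725.
Mean = 30/(30+12) = 30/42 = 0.714.
Mode > mean: the posterior has a left tail.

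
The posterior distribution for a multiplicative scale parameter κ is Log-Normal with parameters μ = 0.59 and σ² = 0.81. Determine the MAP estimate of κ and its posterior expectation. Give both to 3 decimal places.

Mode = exp(μ − σ²) = exp(-0.22) = 0.803.
Mean = exp(μ + σ²/2) = exp(0.995) = 2.705.
Mean > mode: the posterior has a right tail.

MAP: 0.803. Posterior mean: 2.705.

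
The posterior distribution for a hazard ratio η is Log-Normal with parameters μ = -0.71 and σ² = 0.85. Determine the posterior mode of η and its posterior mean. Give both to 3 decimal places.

Mode = exp(μ − σ²) = exp(-1.56) = 0.210.
Mean = exp(μ + σ²/2) = exp(-0.285) = 0.752.
Right-skewed posterior ⇒ mode < mean.

η_MAP = 0.210, E[η|data] = 0.752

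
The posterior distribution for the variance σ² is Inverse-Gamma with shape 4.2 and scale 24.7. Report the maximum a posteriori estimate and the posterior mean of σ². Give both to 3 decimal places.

MAP: 4.750. Posterior mean: 7.719.

Mode = β/(α+1) = 24.7/5.2 = 4.750.
Mean = β/(α−1) = 24.7/3.2 = 7.719.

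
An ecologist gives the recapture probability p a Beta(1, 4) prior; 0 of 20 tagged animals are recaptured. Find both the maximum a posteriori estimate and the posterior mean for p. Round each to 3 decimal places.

Posterior: Beta(1+0, 4+20) = Beta(1, 24).
Since α = 1 ≤ 1 and β > 1, the Beta density is monotone decreasing on [0,1]; the mode is at 0.
Mean = 1/(1+24) = 0.040.

MAP: 0.000. Posterior mean: 0.040.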